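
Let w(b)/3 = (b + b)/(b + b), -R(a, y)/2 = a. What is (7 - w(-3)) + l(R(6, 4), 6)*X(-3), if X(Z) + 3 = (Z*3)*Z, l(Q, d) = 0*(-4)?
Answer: 4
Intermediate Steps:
R(a, y) = -2*a
l(Q, d) = 0
w(b) = 3 (w(b) = 3*((b + b)/(b + b)) = 3*((2*b)/((2*b))) = 3*((2*b)*(1/(2*b))) = 3*1 = 3)
X(Z) = -3 + 3*Z² (X(Z) = -3 + (Z*3)*Z = -3 + (3*Z)*Z = -3 + 3*Z²)
(7 - w(-3)) + l(R(6, 4), 6)*X(-3) = (7 - 1*3) + 0*(-3 + 3*(-3)²) = (7 - 3) + 0*(-3 + 3*9) = 4 + 0*(-3 + 27) = 4 + 0*24 = 4 + 0 = 4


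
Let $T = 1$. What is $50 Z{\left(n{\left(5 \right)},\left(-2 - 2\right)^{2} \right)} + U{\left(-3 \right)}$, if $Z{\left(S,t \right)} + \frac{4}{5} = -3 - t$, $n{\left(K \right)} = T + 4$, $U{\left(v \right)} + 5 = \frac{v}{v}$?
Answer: $-994$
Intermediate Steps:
$U{\left(v \right)} = -4$ ($U{\left(v \right)} = -5 + \frac{v}{v} = -5 + 1 = -4$)
$n{\left(K \right)} = 5$ ($n{\left(K \right)} = 1 + 4 = 5$)
$Z{\left(S,t \right)} = - \frac{19}{5} - t$ ($Z{\left(S,t \right)} = - \frac{4}{5} - \left(3 + t\right) = - \frac{19}{5} - t$)
$50 Z{\left(n{\left(5 \right)},\left(-2 - 2\right)^{2} \right)} + U{\left(-3 \right)} = 50 \left(- \frac{19}{5} - \left(-2 - 2\right)^{2}\right) - 4 = 50 \left(- \frac{19}{5} - \left(-4\right)^{2}\right) - 4 = 50 \left(- \frac{19}{5} - 16\right) - 4 = 50 \left(- \frac{99}{5}\right) - 4 = -990 - 4 = -994$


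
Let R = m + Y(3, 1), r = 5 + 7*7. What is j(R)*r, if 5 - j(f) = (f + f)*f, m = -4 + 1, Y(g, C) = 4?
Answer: 162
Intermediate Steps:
m = -3
r = 54 (r = 5 + 49 = 54)
R = 1 (R = -3 + 4 = 1)
j(f) = 5 - 2*f² (j(f) = 5 - (f + f)*f = 5 - 2*f*f = 5 - 2*f²)
j(R)*r = (5 - 2*1²)*54 = (5 - 2*1)*54 = (5 - 2)*54 = 3*54 = 162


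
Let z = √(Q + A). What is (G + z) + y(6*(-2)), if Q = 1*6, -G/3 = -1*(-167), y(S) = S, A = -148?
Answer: -513 + I*√142 ≈ -513.0 + 11.916*I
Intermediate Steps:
G = -501 (G = -(-3)*(-167) = -3*167 = -501)
Q = 6
z = I*√142 (z = √(6 - 148) = √(-142) = I*√142 ≈ 11.916*I)
(G + z) + y(6*(-2)) = (-501 + I*√142) + 6*(-2) = (-501 + I*√142) - 12 = -513 + I*√142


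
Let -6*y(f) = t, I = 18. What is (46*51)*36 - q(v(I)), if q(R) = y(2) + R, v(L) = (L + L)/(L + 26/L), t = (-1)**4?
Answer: 88677031/1050 ≈ 84454.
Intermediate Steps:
t = 1
y(f) = -1/6 (y(f) = -1/6*1 = -1/6)
v(L) = 2*L/(L + 26/L) (v(L) = (2*L)/(L + 26/L) = 2*L/(L + 26/L))
q(R) = -1/6 + R
(46*51)*36 - q(v(I)) = (46*51)*36 - (-1/6 + 2*18**2/(26 + 18**2)) = 2346*36 - (-1/6 + 2*324/(26 + 324)) = 84456 - (-1/6 + 2*324/350) = 84456 - (-1/6 + 2*324*(1/350)) = 84456 - (-1/6 + 324/175) = 84456 - 1*1769/1050 = 84456 - 1769/1050 = 88677031/1050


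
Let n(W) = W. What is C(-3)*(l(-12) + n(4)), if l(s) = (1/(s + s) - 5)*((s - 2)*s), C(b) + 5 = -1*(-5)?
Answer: 0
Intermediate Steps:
C(b) = 0 (C(b) = -5 - 1*(-5) = -5 + 5 = 0)
l(s) = s*(-5 + 1/(2*s))*(-2 + s) (l(s) = (1/(2*s) - 5)*((-2 + s)*s) = (1/(2*s) - 5)*(s*(-2 + s)) = (-5 + 1/(2*s))*(s*(-2 + s)) = s*(-5 + 1/(2*s))*(-2 + s))
C(-3)*(l(-12) + n(4)) = 0*((-1 - 5*(-12)**2 + (21/2)*(-12)) + 4) = 0*((-1 - 5*144 - 126) + 4) = 0*((-1 - 720 - 126) + 4) = 0*(-847 + 4) = 0*(-843) = 0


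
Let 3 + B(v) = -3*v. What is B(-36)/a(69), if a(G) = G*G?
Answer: 35/1587 ≈ 0.022054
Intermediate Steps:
B(v) = -3 - 3*v
a(G) = G²
B(-36)/a(69) = (-3 - 3*(-36))/(69²) = (-3 + 108)/4761 = 105*(1/4761) = 35/1587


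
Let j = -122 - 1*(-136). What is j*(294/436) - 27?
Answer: -1914/109 ≈ -17.560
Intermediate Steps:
j = 14 (j = -122 + 136 = 14)
j*(294/436) - 27 = 14*(294/436) - 27 = 14*(294*(1/436)) - 27 = 14*(147/218) - 27 = 1029/109 - 27 = -1914/109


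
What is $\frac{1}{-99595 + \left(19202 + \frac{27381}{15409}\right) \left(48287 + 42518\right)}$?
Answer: $\frac{15409}{26868663604840} \approx 5.7349 \cdot 10^{-10}$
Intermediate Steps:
$\frac{1}{-99595 + \left(19202 + \frac{27381}{15409}\right) \left(48287 + 42518\right)} = \frac{1}{-99595 + \left(19202 + 27381 \cdot \frac{1}{15409}\right) 90805} = \frac{1}{-99595 + \left(19202 + \frac{27381}{15409}\right) 90805} = \frac{1}{-99595 + \frac{295910999}{15409} \cdot 90805} = \frac{1}{-99595 + \frac{26870198264195}{15409}} = \frac{1}{\frac{26868663604840}{15409}} = \frac{15409}{26868663604840}$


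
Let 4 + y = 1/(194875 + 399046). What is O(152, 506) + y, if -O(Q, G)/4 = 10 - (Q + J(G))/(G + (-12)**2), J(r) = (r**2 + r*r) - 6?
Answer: 599940983581/193024325 ≈ 3108.1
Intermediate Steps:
J(r) = -6 + 2*r**2 (J(r) = (r**2 + r**2) - 6 = 2*r**2 - 6 = -6 + 2*r**2)
y = -2375683/593921 (y = -4 + 1/(194875 + 399046) = -4 + 1/593921 = -2375683/593921 ≈ -4.0000)
O(Q, G) = -40 + 4*(-6 + Q + 2*G**2)/(144 + G) (O(Q, G) = -4*(10 - (Q + (-6 + 2*G**2))/(G + (-12)**2)) = -4*(10 - (-6 + Q + 2*G**2)/(G + 144)) = -4*(10 - (-6 + Q + 2*G**2)/(144 + G)) = -40 + 4*(-6 + Q + 2*G**2)/(144 + G))
O(152, 506) + y = 4*(-1446 + 152 - 10*506 + 2*506**2)/(144 + 506) - 2375683/593921 = 4*(-1446 + 152 - 5060 + 2*256036)/650 - 2375683/593921 = 4*(1/650)*(-1446 + 152 - 5060 + 512072) - 2375683/593921 = 4*(1/650)*505718 - 2375683/593921 = 1011436/325 - 2375683/593921 = 599940983581/193024325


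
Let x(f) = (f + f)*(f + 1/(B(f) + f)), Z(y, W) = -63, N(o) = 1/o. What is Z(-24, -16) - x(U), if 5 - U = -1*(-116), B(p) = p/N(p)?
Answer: -1358774/55 ≈ -24705.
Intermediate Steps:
B(p) = p² (B(p) = p/(1/p) = p*p = p²)
U = -111 (U = 5 - (-1)*(-116) = 5 - 1*116 = 5 - 116 = -111)
x(f) = 2*f*(f + 1/(f + f²)) (x(f) = (f + f)*(f + 1/(f² + f)) = (2*f)*(f + 1/(f + f²)) = 2*f*(f + 1/(f + f²)))
Z(-24, -16) - x(U) = -63 - 2*(1 + (-111)² + (-111)³)/(1 - 111) = -63 - 2*(1 + 12321 - 1367631)/(-110) = -63 - 2*(-1)*(-1355309)/110 = -63 - 1*1355309/55 = -63 - 1355309/55 = -1358774/55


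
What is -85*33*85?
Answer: -238425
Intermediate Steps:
-85*33*85 = -2805*85 = -238425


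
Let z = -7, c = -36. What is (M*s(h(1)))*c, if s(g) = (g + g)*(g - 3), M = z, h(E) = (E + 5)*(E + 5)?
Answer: 598752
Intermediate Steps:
h(E) = (5 + E)² (h(E) = (5 + E)*(5 + E) = (5 + E)²)
M = -7
s(g) = 2*g*(-3 + g) (s(g) = (2*g)*(-3 + g) = 2*g*(-3 + g))
(M*s(h(1)))*c = -14*(5 + 1)²*(-3 + (5 + 1)²)*(-36) = -14*6²*(-3 + 6²)*(-36) = -14*36*(-3 + 36)*(-36) = -14*36*33*(-36) = -7*2376*(-36) = -16632*(-36) = 598752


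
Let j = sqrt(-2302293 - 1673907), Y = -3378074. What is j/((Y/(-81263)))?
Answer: 8184345*I*sqrt(2)/241291 ≈ 47.969*I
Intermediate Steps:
j = 1410*I*sqrt(2) (j = sqrt(-3976200) = 1410*I*sqrt(2) ≈ 1994.0*I)
j/((Y/(-81263))) = (1410*I*sqrt(2))/((-3378074/(-81263))) = (1410*I*sqrt(2))/((-3378074*(-1/81263))) = (1410*I*sqrt(2))/(482582/11609) = (1410*I*sqrt(2))*(11609/482582) = 8184345*I*sqrt(2)/241291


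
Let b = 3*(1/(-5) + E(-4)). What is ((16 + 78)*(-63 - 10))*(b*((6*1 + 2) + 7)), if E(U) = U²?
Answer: -4878882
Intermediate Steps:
b = 237/5 (b = 3*(1/(-5) + (-4)²) = 3*(-⅕ + 16) = 3*(79/5) = 237/5 ≈ 47.400)
((16 + 78)*(-63 - 10))*(b*((6*1 + 2) + 7)) = ((16 + 78)*(-63 - 10))*(237*((6*1 + 2) + 7)/5) = (94*(-73))*(237*((6 + 2) + 7)/5) = -1626294*(8 + 7)/5 = -1626294*15/5 = -6862*711 = -4878882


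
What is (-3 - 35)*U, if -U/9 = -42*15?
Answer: -215460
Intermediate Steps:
U = 5670 (U = -(-378)*15 = -9*(-630) = 5670)
(-3 - 35)*U = (-3 - 35)*5670 = -38*5670 = -215460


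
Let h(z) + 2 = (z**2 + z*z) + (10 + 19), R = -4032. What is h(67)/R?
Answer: -9005/4032 ≈ -2.2334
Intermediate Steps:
h(z) = 27 + 2*z**2 (h(z) = -2 + ((z**2 + z*z) + (10 + 19)) = -2 + ((z**2 + z**2) + 29) = -2 + (2*z**2 + 29) = -2 + (29 + 2*z**2) = 27 + 2*z**2)
h(67)/R = (27 + 2*67**2)/(-4032) = (27 + 2*4489)*(-1/4032) = (27 + 8978)*(-1/4032) = 9005*(-1/4032) = -9005/4032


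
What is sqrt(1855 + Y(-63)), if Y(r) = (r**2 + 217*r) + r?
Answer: I*sqrt(7910) ≈ 88.938*I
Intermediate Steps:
Y(r) = r**2 + 218*r
sqrt(1855 + Y(-63)) = sqrt(1855 - 63*(218 - 63)) = sqrt(1855 - 63*155) = sqrt(1855 - 9765) = sqrt(-7910) = I*sqrt(7910)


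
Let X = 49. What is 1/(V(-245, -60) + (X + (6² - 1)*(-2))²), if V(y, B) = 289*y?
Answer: -1/70364 ≈ -1.4212e-5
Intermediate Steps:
1/(V(-245, -60) + (X + (6² - 1)*(-2))²) = 1/(289*(-245) + (49 + (6² - 1)*(-2))²) = 1/(-70805 + (49 + (36 - 1)*(-2))²) = 1/(-70805 + (49 + 35*(-2))²) = 1/(-70805 + (49 - 70)²) = 1/(-70805 + (-21)²) = 1/(-70805 + 441) = 1/(-70364) = -1/70364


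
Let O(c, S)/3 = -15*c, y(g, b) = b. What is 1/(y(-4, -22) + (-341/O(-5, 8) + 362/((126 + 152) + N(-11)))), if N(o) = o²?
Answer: -29925/676553 ≈ -0.044232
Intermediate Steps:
O(c, S) = -45*c (O(c, S) = 3*(-15*c) = -45*c)
1/(y(-4, -22) + (-341/O(-5, 8) + 362/((126 + 152) + N(-11)))) = 1/(-22 + (-341/((-45*(-5))) + 362/((126 + 152) + (-11)²))) = 1/(-22 + (-341/225 + 362/(278 + 121))) = 1/(-22 + (-341*1/225 + 362/399)) = 1/(-22 + (-341/225 + 362*(1/399))) = 1/(-22 + (-341/225 + 362/399)) = 1/(-22 - 18203/29925) = 1/(-676553/29925) = -29925/676553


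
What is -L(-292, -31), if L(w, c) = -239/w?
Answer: -239/292 ≈ -0.81849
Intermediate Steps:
-L(-292, -31) = -(-239)/(-292) = -(-239)*(-1)/292 = -1*239/292 = -239/292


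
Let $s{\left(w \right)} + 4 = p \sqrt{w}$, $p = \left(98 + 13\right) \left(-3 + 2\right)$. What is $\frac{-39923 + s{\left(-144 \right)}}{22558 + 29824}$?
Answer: $- \frac{39927}{52382} - \frac{666 i}{26191} \approx -0.76223 - 0.025429 i$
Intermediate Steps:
$p = -111$ ($p = 111 \left(-1\right) = -111$)
$s{\left(w \right)} = -4 - 111 \sqrt{w}$
$\frac{-39923 + s{\left(-144 \right)}}{22558 + 29824} = \frac{-39923 - \left(4 + 111 \sqrt{-144}\right)}{22558 + 29824} = \frac{-39923 - \left(4 + 111 \cdot 12 i\right)}{52382} = \left(-39923 - \left(4 + 1332 i\right)\right) \frac{1}{52382} = \left(-39927 - 1332 i\right) \frac{1}{52382} = - \frac{39927}{52382} - \frac{666 i}{26191}$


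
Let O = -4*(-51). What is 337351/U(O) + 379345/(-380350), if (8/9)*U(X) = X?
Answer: 51289757269/34916130 ≈ 1468.9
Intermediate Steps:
O = 204
U(X) = 9*X/8
337351/U(O) + 379345/(-380350) = 337351/(((9/8)*204)) + 379345/(-380350) = 337351/(459/2) + 379345*(-1/380350) = 337351*(2/459) - 75869/76070 = 674702/459 - 75869/76070 = 51289757269/34916130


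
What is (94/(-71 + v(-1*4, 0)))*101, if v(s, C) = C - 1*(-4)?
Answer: -9494/67 ≈ -141.70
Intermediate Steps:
v(s, C) = 4 + C (v(s, C) = C + 4 = 4 + C)
(94/(-71 + v(-1*4, 0)))*101 = (94/(-71 + (4 + 0)))*101 = (94/(-71 + 4))*101 = (94/(-67))*101 = (94*(-1/67))*101 = -94/67*101 = -9494/67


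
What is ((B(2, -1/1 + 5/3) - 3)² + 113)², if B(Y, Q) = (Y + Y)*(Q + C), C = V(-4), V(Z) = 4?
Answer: 10407076/81 ≈ 1.2848e+5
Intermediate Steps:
C = 4
B(Y, Q) = 2*Y*(4 + Q) (B(Y, Q) = (Y + Y)*(Q + 4) = (2*Y)*(4 + Q) = 2*Y*(4 + Q))
((B(2, -1/1 + 5/3) - 3)² + 113)² = ((2*2*(4 + (-1/1 + 5/3)) - 3)² + 113)² = ((2*2*(4 + (-1*1 + 5*(⅓))) - 3)² + 113)² = ((2*2*(4 + (-1 + 5/3)) - 3)² + 113)² = ((2*2*(4 + ⅔) - 3)² + 113)² = ((2*2*(14/3) - 3)² + 113)² = ((56/3 - 3)² + 113)² = ((47/3)² + 113)² = (2209/9 + 113)² = (3226/9)² = 10407076/81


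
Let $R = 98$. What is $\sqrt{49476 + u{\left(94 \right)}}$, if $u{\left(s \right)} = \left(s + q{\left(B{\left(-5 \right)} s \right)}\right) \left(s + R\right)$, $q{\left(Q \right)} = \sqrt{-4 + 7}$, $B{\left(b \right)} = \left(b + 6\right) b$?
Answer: $2 \sqrt{16881 + 48 \sqrt{3}} \approx 260.49$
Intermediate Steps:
$B{\left(b \right)} = b \left(6 + b\right)$ ($B{\left(b \right)} = \left(6 + b\right) b = b \left(6 + b\right)$)
$q{\left(Q \right)} = \sqrt{3}$
$u{\left(s \right)} = \left(98 + s\right) \left(s + \sqrt{3}\right)$ ($u{\left(s \right)} = \left(s + \sqrt{3}\right) \left(s + 98\right) = \left(s + \sqrt{3}\right) \left(98 + s\right) = \left(98 + s\right) \left(s + \sqrt{3}\right)$)
$\sqrt{49476 + u{\left(94 \right)}} = \sqrt{49476 + \left(94^{2} + 98 \cdot 94 + 98 \sqrt{3} + 94 \sqrt{3}\right)} = \sqrt{49476 + \left(8836 + 9212 + 98 \sqrt{3} + 94 \sqrt{3}\right)} = \sqrt{49476 + \left(18048 + 192 \sqrt{3}\right)} = \sqrt{67524 + 192 \sqrt{3}}$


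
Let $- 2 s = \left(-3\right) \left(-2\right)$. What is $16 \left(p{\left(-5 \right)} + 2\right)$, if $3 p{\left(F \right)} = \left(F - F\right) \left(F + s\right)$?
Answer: $32$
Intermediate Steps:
$s = -3$ ($s = - \frac{\left(-3\right) \left(-2\right)}{2} = \left(- \frac{1}{2}\right) 6 = -3$)
$p{\left(F \right)} = 0$ ($p{\left(F \right)} = \frac{\left(F - F\right) \left(F - 3\right)}{3} = \frac{0 \left(-3 + F\right)}{3} = \frac{1}{3} \cdot 0 = 0$)
$16 \left(p{\left(-5 \right)} + 2\right) = 16 \left(0 + 2\right) = 16 \cdot 2 = 32$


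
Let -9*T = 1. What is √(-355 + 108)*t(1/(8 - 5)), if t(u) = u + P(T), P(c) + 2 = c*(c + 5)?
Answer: -179*I*√247/81 ≈ -34.731*I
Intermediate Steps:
T = -⅑ (T = -⅑*1 = -⅑ ≈ -0.11111)
P(c) = -2 + c*(5 + c) (P(c) = -2 + c*(c + 5) = -2 + c*(5 + c))
t(u) = -206/81 + u (t(u) = u + (-2 + (-⅑)² + 5*(-⅑)) = u + (-2 + 1/81 - 5/9) = u - 206/81 = -206/81 + u)
√(-355 + 108)*t(1/(8 - 5)) = √(-355 + 108)*(-206/81 + 1/(8 - 5)) = √(-247)*(-206/81 + 1/3) = (I*√247)*(-206/81 + ⅓) = (I*√247)*(-179/81) = -179*I*√247/81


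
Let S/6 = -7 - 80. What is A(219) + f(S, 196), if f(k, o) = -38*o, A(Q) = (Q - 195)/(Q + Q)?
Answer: -543700/73 ≈ -7447.9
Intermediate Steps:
S = -522 (S = 6*(-7 - 80) = 6*(-87) = -522)
A(Q) = (-195 + Q)/(2*Q) (A(Q) = (-195 + Q)/((2*Q)) = (-195 + Q)*(1/(2*Q)) = (-195 + Q)/(2*Q))
A(219) + f(S, 196) = (½)*(-195 + 219)/219 - 38*196 = (½)*(1/219)*24 - 7448 = 4/73 - 7448 = -543700/73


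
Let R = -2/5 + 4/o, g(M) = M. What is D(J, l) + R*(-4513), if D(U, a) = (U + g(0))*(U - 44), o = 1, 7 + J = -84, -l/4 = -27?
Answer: -19809/5 ≈ -3961.8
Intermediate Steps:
l = 108 (l = -4*(-27) = 108)
J = -91 (J = -7 - 84 = -91)
R = 18/5 (R = -2/5 + 4/1 = -2*⅕ + 4*1 = -⅖ + 4 = 18/5 ≈ 3.6000)
D(U, a) = U*(-44 + U) (D(U, a) = (U + 0)*(U - 44) = U*(-44 + U))
D(J, l) + R*(-4513) = -91*(-44 - 91) + (18/5)*(-4513) = -91*(-135) - 81234/5 = 12285 - 81234/5 = -19809/5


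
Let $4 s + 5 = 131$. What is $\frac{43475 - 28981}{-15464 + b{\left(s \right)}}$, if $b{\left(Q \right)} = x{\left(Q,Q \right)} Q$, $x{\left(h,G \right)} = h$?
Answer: $- \frac{57976}{57887} \approx -1.0015$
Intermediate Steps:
$s = \frac{63}{2}$ ($s = - \frac{5}{4} + \frac{1}{4} \cdot 131 = - \frac{5}{4} + \frac{131}{4} = \frac{63}{2} \approx 31.5$)
$b{\left(Q \right)} = Q^{2}$ ($b{\left(Q \right)} = Q Q = Q^{2}$)
$\frac{43475 - 28981}{-15464 + b{\left(s \right)}} = \frac{43475 - 28981}{-15464 + \left(\frac{63}{2}\right)^{2}} = \frac{14494}{-15464 + \frac{3969}{4}} = \frac{14494}{- \frac{57887}{4}} = 14494 \left(- \frac{4}{57887}\right) = - \frac{57976}{57887}$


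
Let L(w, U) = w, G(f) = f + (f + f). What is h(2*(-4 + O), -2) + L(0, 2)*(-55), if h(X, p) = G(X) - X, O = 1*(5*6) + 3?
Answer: 116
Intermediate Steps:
G(f) = 3*f (G(f) = f + 2*f = 3*f)
O = 33 (O = 1*30 + 3 = 30 + 3 = 33)
h(X, p) = 2*X (h(X, p) = 3*X - X = 2*X)
h(2*(-4 + O), -2) + L(0, 2)*(-55) = 2*(2*(-4 + 33)) + 0*(-55) = 2*(2*29) + 0 = 2*58 + 0 = 116 + 0 = 116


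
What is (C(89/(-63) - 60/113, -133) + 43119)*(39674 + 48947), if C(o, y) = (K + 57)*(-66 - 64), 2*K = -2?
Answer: 3176088019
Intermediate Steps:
K = -1 (K = (½)*(-2) = -1)
C(o, y) = -7280 (C(o, y) = (-1 + 57)*(-66 - 64) = 56*(-130) = -7280)
(C(89/(-63) - 60/113, -133) + 43119)*(39674 + 48947) = (-7280 + 43119)*(39674 + 48947) = 35839*88621 = 3176088019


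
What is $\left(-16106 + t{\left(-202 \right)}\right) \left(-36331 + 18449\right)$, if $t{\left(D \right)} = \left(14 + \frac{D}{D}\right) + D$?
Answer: $291351426$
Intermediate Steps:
$t{\left(D \right)} = 15 + D$ ($t{\left(D \right)} = \left(14 + 1\right) + D = 15 + D$)
$\left(-16106 + t{\left(-202 \right)}\right) \left(-36331 + 18449\right) = \left(-16106 + \left(15 - 202\right)\right) \left(-36331 + 18449\right) = \left(-16106 - 187\right) \left(-17882\right) = \left(-16293\right) \left(-17882\right) = 291351426$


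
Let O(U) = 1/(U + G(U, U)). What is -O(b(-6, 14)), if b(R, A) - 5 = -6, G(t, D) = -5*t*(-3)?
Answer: 1/16 ≈ 0.062500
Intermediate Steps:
G(t, D) = 15*t
b(R, A) = -1 (b(R, A) = 5 - 6 = -1)
O(U) = 1/(16*U) (O(U) = 1/(U + 15*U) = 1/(16*U))
-O(b(-6, 14)) = -1/(16*(-1)) = -(-1)/16 = -1*(-1/16) = 1/16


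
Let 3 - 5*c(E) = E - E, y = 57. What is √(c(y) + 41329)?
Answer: 2*√258310/5 ≈ 203.30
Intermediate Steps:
c(E) = ⅗ (c(E) = ⅗ - (E - E)/5 = ⅗ - ⅕*0 = ⅗ + 0 = ⅗)
√(c(y) + 41329) = √(⅗ + 41329) = √(206648/5) = 2*√258310/5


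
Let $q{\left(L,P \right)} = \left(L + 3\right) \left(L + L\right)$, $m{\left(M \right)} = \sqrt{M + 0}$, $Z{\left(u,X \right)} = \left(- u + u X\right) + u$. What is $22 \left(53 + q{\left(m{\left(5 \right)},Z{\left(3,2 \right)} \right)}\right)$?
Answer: $1386 + 132 \sqrt{5} \approx 1681.2$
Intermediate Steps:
$Z{\left(u,X \right)} = X u$ ($Z{\left(u,X \right)} = \left(- u + X u\right) + u = X u$)
$m{\left(M \right)} = \sqrt{M}$
$q{\left(L,P \right)} = 2 L \left(3 + L\right)$ ($q{\left(L,P \right)} = \left(3 + L\right) 2 L = 2 L \left(3 + L\right)$)
$22 \left(53 + q{\left(m{\left(5 \right)},Z{\left(3,2 \right)} \right)}\right) = 22 \left(53 + 2 \sqrt{5} \left(3 + \sqrt{5}\right)\right) = 1166 + 44 \sqrt{5} \left(3 + \sqrt{5}\right)$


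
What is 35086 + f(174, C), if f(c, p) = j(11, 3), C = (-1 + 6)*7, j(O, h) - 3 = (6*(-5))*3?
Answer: 34999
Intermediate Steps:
j(O, h) = -87 (j(O, h) = 3 + (6*(-5))*3 = 3 - 30*3 = 3 - 90 = -87)
C = 35 (C = 5*7 = 35)
f(c, p) = -87
35086 + f(174, C) = 35086 - 87 = 34999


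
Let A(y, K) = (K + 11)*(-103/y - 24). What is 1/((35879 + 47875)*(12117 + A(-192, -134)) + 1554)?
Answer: 32/40210051989 ≈ 7.9582e-10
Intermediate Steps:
A(y, K) = (-24 - 103/y)*(11 + K) (A(y, K) = (11 + K)*(-24 - 103/y) = (-24 - 103/y)*(11 + K))
1/((35879 + 47875)*(12117 + A(-192, -134)) + 1554) = 1/((35879 + 47875)*(12117 + (-1133 - 103*(-134) - 24*(-192)*(11 - 134))/(-192)) + 1554) = 1/(83754*(12117 - (-1133 + 13802 - 24*(-192)*(-123))/192) + 1554) = 1/(83754*(12117 - (-1133 + 13802 - 566784)/192) + 1554) = 1/(83754*(12117 - 1/192*(-554115)) + 1554) = 1/(83754*(12117 + 184705/64) + 1554) = 1/(83754*(960193/64) + 1554) = 1/(40210002261/32 + 1554) = 1/(40210051989/32) = 32/40210051989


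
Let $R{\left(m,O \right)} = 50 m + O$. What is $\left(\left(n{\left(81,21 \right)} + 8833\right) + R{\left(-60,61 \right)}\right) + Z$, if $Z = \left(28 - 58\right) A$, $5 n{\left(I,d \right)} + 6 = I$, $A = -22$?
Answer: $6569$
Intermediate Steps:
$n{\left(I,d \right)} = - \frac{6}{5} + \frac{I}{5}$
$R{\left(m,O \right)} = O + 50 m$
$Z = 660$ ($Z = \left(28 - 58\right) \left(-22\right) = \left(-30\right) \left(-22\right) = 660$)
$\left(\left(n{\left(81,21 \right)} + 8833\right) + R{\left(-60,61 \right)}\right) + Z = \left(\left(\left(- \frac{6}{5} + \frac{1}{5} \cdot 81\right) + 8833\right) + \left(61 + 50 \left(-60\right)\right)\right) + 660 = \left(\left(\left(- \frac{6}{5} + \frac{81}{5}\right) + 8833\right) + \left(61 - 3000\right)\right) + 660 = \left(\left(15 + 8833\right) - 2939\right) + 660 = \left(8848 - 2939\right) + 660 = 5909 + 660 = 6569$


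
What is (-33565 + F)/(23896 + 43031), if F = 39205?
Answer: 1880/22309 ≈ 0.084271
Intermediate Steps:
(-33565 + F)/(23896 + 43031) = (-33565 + 39205)/(23896 + 43031) = 5640/66927 = 5640*(1/66927) = 1880/22309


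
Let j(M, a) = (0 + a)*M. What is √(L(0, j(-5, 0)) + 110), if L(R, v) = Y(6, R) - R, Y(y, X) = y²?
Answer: √146 ≈ 12.083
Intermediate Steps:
j(M, a) = M*a (j(M, a) = a*M = M*a)
L(R, v) = 36 - R (L(R, v) = 6² - R = 36 - R)
√(L(0, j(-5, 0)) + 110) = √((36 - 1*0) + 110) = √((36 + 0) + 110) = √(36 + 110) = √146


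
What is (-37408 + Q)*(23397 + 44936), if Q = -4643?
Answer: -2873470983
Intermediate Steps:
Q = -4643 (Q = -1*4643 = -4643)
(-37408 + Q)*(23397 + 44936) = (-37408 - 4643)*(23397 + 44936) = -42051*68333 = -2873470983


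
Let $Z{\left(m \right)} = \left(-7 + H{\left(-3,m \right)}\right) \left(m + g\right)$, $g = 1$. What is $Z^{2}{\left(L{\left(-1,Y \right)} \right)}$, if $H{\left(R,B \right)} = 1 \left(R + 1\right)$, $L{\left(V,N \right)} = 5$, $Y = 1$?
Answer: $2916$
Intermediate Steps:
$H{\left(R,B \right)} = 1 + R$ ($H{\left(R,B \right)} = 1 \left(1 + R\right) = 1 + R$)
$Z{\left(m \right)} = -9 - 9 m$ ($Z{\left(m \right)} = \left(-7 + \left(1 - 3\right)\right) \left(m + 1\right) = \left(-7 - 2\right) \left(1 + m\right) = - 9 \left(1 + m\right) = -9 - 9 m$)
$Z^{2}{\left(L{\left(-1,Y \right)} \right)} = \left(-9 - 45\right)^{2} = \left(-54\right)^{2} = 2916$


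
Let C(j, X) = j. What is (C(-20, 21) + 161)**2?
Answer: 19881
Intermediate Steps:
(C(-20, 21) + 161)**2 = (-20 + 161)**2 = 141**2 = 19881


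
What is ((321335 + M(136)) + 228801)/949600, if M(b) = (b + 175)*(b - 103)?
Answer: 560399/949600 ≈ 0.59014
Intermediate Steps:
M(b) = (-103 + b)*(175 + b) (M(b) = (175 + b)*(-103 + b) = (-103 + b)*(175 + b))
((321335 + M(136)) + 228801)/949600 = ((321335 + (-18025 + 136² + 72*136)) + 228801)/949600 = ((321335 + (-18025 + 18496 + 9792)) + 228801)*(1/949600) = ((321335 + 10263) + 228801)*(1/949600) = (331598 + 228801)*(1/949600) = 560399*(1/949600) = 560399/949600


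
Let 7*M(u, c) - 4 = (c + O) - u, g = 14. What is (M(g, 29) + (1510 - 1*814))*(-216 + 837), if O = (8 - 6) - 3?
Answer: 3036690/7 ≈ 4.3381e+5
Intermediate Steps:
O = -1 (O = 2 - 3 = -1)
M(u, c) = 3/7 - u/7 + c/7 (M(u, c) = 4/7 + ((c - 1) - u)/7 = 4/7 + ((-1 + c) - u)/7 = 4/7 + (-1 + c - u)/7 = 4/7 + (-⅐ - u/7 + c/7) = 3/7 - u/7 + c/7)
(M(g, 29) + (1510 - 1*814))*(-216 + 837) = ((3/7 - ⅐*14 + (⅐)*29) + (1510 - 1*814))*(-216 + 837) = ((3/7 - 2 + 29/7) + (1510 - 814))*621 = (18/7 + 696)*621 = (4890/7)*621 = 3036690/7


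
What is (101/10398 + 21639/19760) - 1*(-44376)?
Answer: 4558959381281/102732240 ≈ 44377.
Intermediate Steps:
(101/10398 + 21639/19760) - 1*(-44376) = (101*(1/10398) + 21639*(1/19760)) + 44376 = (101/10398 + 21639/19760) + 44376 = 113499041/102732240 + 44376 = 4558959381281/102732240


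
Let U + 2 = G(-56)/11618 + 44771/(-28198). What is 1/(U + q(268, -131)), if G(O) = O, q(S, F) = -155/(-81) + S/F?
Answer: -1738104953202/6474055274663 ≈ -0.26847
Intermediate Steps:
q(S, F) = 155/81 + S/F (q(S, F) = -155*(-1/81) + S/F = 155/81 + S/F)
U = -588468647/163802182 (U = -2 + (-56/11618 + 44771/(-28198)) = -2 + (-56*1/11618 + 44771*(-1/28198)) = -2 + (-28/5809 - 44771/28198) = -2 - 260864283/163802182 = -588468647/163802182 ≈ -3.5926)
1/(U + q(268, -131)) = 1/(-588468647/163802182 + (155/81 + 268/(-131))) = 1/(-588468647/163802182 + (155/81 + 268*(-1/131))) = 1/(-588468647/163802182 + (155/81 - 268/131)) = 1/(-588468647/163802182 - 1403/10611) = 1/(-6474055274663/1738104953202) = -1738104953202/6474055274663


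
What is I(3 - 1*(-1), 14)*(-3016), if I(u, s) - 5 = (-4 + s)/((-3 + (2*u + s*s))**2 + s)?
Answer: -121897672/8083 ≈ -15081.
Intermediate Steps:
I(u, s) = 5 + (-4 + s)/(s + (-3 + s**2 + 2*u)**2) (I(u, s) = 5 + (-4 + s)/((-3 + (2*u + s*s))**2 + s) = 5 + (-4 + s)/((-3 + (2*u + s**2))**2 + s) = 5 + (-4 + s)/((-3 + (s**2 + 2*u))**2 + s) = 5 + (-4 + s)/((-3 + s**2 + 2*u)**2 + s) = 5 + (-4 + s)/(s + (-3 + s**2 + 2*u)**2))
I(3 - 1*(-1), 14)*(-3016) = ((-4 + 5*(-3 + 14**2 + 2*(3 - 1*(-1)))**2 + 6*14)/(14 + (-3 + 14**2 + 2*(3 - 1*(-1)))**2))*(-3016) = ((-4 + 5*(-3 + 196 + 2*(3 + 1))**2 + 84)/(14 + (-3 + 196 + 2*(3 + 1))**2))*(-3016) = ((-4 + 5*(-3 + 196 + 2*4)**2 + 84)/(14 + (-3 + 196 + 2*4)**2))*(-3016) = ((-4 + 5*(-3 + 196 + 8)**2 + 84)/(14 + (-3 + 196 + 8)**2))*(-3016) = ((-4 + 5*201**2 + 84)/(14 + 201**2))*(-3016) = ((-4 + 5*40401 + 84)/(14 + 40401))*(-3016) = ((-4 + 202005 + 84)/40415)*(-3016) = ((1/40415)*202085)*(-3016) = (40417/8083)*(-3016) = -121897672/8083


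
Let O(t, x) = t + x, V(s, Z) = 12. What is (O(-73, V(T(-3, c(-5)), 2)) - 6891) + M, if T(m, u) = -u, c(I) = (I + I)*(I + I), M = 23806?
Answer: 16854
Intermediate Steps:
c(I) = 4*I² (c(I) = (2*I)*(2*I) = 4*I²)
(O(-73, V(T(-3, c(-5)), 2)) - 6891) + M = ((-73 + 12) - 6891) + 23806 = (-61 - 6891) + 23806 = -6952 + 23806 = 16854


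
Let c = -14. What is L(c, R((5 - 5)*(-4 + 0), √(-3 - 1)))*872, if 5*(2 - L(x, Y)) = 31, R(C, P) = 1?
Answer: -18312/5 ≈ -3662.4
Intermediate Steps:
L(x, Y) = -21/5 (L(x, Y) = 2 - ⅕*31 = 2 - 31/5 = -21/5)
L(c, R((5 - 5)*(-4 + 0), √(-3 - 1)))*872 = -21/5*872 = -18312/5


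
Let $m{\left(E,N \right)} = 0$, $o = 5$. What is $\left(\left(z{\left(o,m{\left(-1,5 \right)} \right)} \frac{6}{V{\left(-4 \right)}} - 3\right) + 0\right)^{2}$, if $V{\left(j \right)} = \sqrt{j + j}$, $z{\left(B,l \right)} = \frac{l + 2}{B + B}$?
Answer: $\frac{441}{50} + \frac{9 i \sqrt{2}}{5} \approx 8.82 + 2.5456 i$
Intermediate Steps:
$z{\left(B,l \right)} = \frac{2 + l}{2 B}$
$V{\left(j \right)} = \sqrt{2} \sqrt{j}$ ($V{\left(j \right)} = \sqrt{2 j} = \sqrt{2} \sqrt{j}$)
$\left(\left(z{\left(o,m{\left(-1,5 \right)} \right)} \frac{6}{V{\left(-4 \right)}} - 3\right) + 0\right)^{2} = \left(\left(\frac{2 + 0}{2 \cdot 5} \frac{6}{\sqrt{2} \sqrt{-4}} - 3\right) + 0\right)^{2} = \left(\left(\frac{1}{2} \cdot \frac{1}{5} \cdot 2 \frac{6}{\sqrt{2} \cdot 2 i} - 3\right) + 0\right)^{2} = \left(\left(\frac{6 \frac{1}{2 i \sqrt{2}}}{5} - 3\right) + 0\right)^{2} = \left(\left(\frac{6 \left(- \frac{i \sqrt{2}}{4}\right)}{5} - 3\right) + 0\right)^{2} = \left(\left(\frac{\left(- \frac{3}{2}\right) i \sqrt{2}}{5} - 3\right) + 0\right)^{2} = \left(\left(- \frac{3 i \sqrt{2}}{10} - 3\right) + 0\right)^{2} = \left(\left(-3 - \frac{3 i \sqrt{2}}{10}\right) + 0\right)^{2} = \left(-3 - \frac{3 i \sqrt{2}}{10}\right)^{2}$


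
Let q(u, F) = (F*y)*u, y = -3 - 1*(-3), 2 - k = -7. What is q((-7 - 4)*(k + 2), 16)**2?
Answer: 0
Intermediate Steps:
k = 9 (k = 2 - 1*(-7) = 2 + 7 = 9)
y = 0 (y = -3 + 3 = 0)
q(u, F) = 0 (q(u, F) = (F*0)*u = 0*u = 0)
q((-7 - 4)*(k + 2), 16)**2 = 0**2 = 0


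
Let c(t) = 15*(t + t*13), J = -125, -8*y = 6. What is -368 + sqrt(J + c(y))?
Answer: -368 + I*sqrt(1130)/2 ≈ -368.0 + 16.808*I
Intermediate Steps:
y = -3/4 (y = -1/8*6 = -3/4 ≈ -0.75000)
c(t) = 210*t (c(t) = 15*(t + 13*t) = 15*(14*t) = 210*t)
-368 + sqrt(J + c(y)) = -368 + sqrt(-125 + 210*(-3/4)) = -368 + sqrt(-125 - 315/2) = -368 + sqrt(-565/2) = -368 + I*sqrt(1130)/2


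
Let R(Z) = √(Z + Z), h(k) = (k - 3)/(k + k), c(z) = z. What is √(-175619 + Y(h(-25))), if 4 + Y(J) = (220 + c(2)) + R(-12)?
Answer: √(-175401 + 2*I*√6) ≈ 0.006 + 418.81*I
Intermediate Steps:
h(k) = (-3 + k)/(2*k) (h(k) = (-3 + k)/((2*k)) = (-3 + k)*(1/(2*k)) = (-3 + k)/(2*k))
R(Z) = √2*√Z (R(Z) = √(2*Z) = √2*√Z)
Y(J) = 218 + 2*I*√6 (Y(J) = -4 + ((220 + 2) + √2*√(-12)) = -4 + (222 + √2*(2*I*√3)) = -4 + (222 + 2*I*√6) = 218 + 2*I*√6)
√(-175619 + Y(h(-25))) = √(-175619 + (218 + 2*I*√6)) = √(-175401 + 2*I*√6)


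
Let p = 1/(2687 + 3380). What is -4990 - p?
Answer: -30274331/6067 ≈ -4990.0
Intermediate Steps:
p = 1/6067 ≈ 0.00016483
-4990 - p = -4990 - 1*1/6067 = -4990 - 1/6067 = -30274331/6067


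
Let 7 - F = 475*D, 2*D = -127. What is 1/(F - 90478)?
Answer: -2/120617 ≈ -1.6581e-5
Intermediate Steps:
D = -127/2 (D = (½)*(-127) = -127/2 ≈ -63.500)
F = 60339/2 (F = 7 - 475*(-127)/2 = 7 - 1*(-60325/2) = 7 + 60325/2 = 60339/2 ≈ 30170.)
1/(F - 90478) = 1/(60339/2 - 90478) = 1/(-120617/2) = -2/120617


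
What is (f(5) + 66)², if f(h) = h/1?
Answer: 5041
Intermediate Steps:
f(h) = h (f(h) = h*1 = h)
(f(5) + 66)² = (5 + 66)² = 71² = 5041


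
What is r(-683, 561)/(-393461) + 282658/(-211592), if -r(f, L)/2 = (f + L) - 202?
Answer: -55676005477/41626599956 ≈ -1.3375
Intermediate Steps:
r(f, L) = 404 - 2*L - 2*f (r(f, L) = -2*((f + L) - 202) = -2*((L + f) - 202) = -2*(-202 + L + f) = 404 - 2*L - 2*f)
r(-683, 561)/(-393461) + 282658/(-211592) = (404 - 2*561 - 2*(-683))/(-393461) + 282658/(-211592) = (404 - 1122 + 1366)*(-1/393461) + 282658*(-1/211592) = 648*(-1/393461) - 141329/105796 = -648/393461 - 141329/105796 = -55676005477/41626599956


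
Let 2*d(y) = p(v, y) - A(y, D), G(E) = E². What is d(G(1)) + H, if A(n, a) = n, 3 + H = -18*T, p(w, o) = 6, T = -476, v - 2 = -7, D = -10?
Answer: 17135/2 ≈ 8567.5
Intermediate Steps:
v = -5 (v = 2 - 7 = -5)
H = 8565 (H = -3 - 18*(-476) = -3 + 8568 = 8565)
d(y) = 3 - y/2 (d(y) = (6 - y)/2 = 3 - y/2)
d(G(1)) + H = (3 - ½*1²) + 8565 = (3 - ½*1) + 8565 = (3 - ½) + 8565 = 5/2 + 8565 = 17135/2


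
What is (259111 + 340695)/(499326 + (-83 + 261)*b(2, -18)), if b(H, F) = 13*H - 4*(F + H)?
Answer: 299903/257673 ≈ 1.1639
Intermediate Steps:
b(H, F) = -4*F + 9*H (b(H, F) = 13*H + (-4*F - 4*H) = -4*F + 9*H)
(259111 + 340695)/(499326 + (-83 + 261)*b(2, -18)) = (259111 + 340695)/(499326 + (-83 + 261)*(-4*(-18) + 9*2)) = 599806/(499326 + 178*(72 + 18)) = 599806/(499326 + 178*90) = 599806/(499326 + 16020) = 599806/515346 = 599806*(1/515346) = 299903/257673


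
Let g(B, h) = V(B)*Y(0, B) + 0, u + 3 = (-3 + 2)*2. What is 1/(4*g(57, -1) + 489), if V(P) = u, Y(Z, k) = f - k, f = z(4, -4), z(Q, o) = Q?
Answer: 1/1549 ≈ 0.00064558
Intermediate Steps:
f = 4
Y(Z, k) = 4 - k
u = -5 (u = -3 + (-3 + 2)*2 = -3 - 1*2 = -3 - 2 = -5)
V(P) = -5
g(B, h) = -20 + 5*B (g(B, h) = -5*(4 - B) + 0 = (-20 + 5*B) + 0 = -20 + 5*B)
1/(4*g(57, -1) + 489) = 1/(4*(-20 + 5*57) + 489) = 1/(4*(-20 + 285) + 489) = 1/(4*265 + 489) = 1/(1060 + 489) = 1/1549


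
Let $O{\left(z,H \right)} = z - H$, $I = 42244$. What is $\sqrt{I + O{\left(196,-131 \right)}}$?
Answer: $\sqrt{42571} \approx 206.33$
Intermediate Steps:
$\sqrt{I + O{\left(196,-131 \right)}} = \sqrt{42244 + \left(196 - -131\right)} = \sqrt{42244 + \left(196 + 131\right)} = \sqrt{42244 + 327} = \sqrt{42571}$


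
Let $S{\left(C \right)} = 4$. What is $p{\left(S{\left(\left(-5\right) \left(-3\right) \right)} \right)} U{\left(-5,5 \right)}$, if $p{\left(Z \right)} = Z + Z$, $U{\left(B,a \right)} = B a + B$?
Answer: $-240$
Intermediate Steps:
$U{\left(B,a \right)} = B + B a$
$p{\left(Z \right)} = 2 Z$
$p{\left(S{\left(\left(-5\right) \left(-3\right) \right)} \right)} U{\left(-5,5 \right)} = 2 \cdot 4 \left(- 5 \left(1 + 5\right)\right) = 8 \left(\left(-5\right) 6\right) = 8 \left(-30\right) = -240$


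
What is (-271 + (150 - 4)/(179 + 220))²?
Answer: 11660328289/159201 ≈ 73243.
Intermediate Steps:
(-271 + (150 - 4)/(179 + 220))² = (-271 + 146/399)² = (-107983/399)² = 11660328289/159201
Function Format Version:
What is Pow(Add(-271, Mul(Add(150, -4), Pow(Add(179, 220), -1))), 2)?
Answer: Rational(11660328289, 159201) ≈ 73243.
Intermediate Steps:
Pow(Add(-271, Mul(Add(150, -4), Pow(Add(179, 220), -1))), 2) = Pow(Add(-271, Mul(146, Pow(399, -1))), 2) = Pow(Add(-271, Mul(146, Rational(1, 399))), 2) = Pow(Add(-271, Rational(146, 399)), 2) = Pow(Rational(-107983, 399), 2) = Rational(11660328289, 159201)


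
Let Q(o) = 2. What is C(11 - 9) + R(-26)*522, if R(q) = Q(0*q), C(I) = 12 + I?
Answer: 1058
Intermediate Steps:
R(q) = 2
C(11 - 9) + R(-26)*522 = (12 + (11 - 9)) + 2*522 = (12 + 2) + 1044 = 14 + 1044 = 1058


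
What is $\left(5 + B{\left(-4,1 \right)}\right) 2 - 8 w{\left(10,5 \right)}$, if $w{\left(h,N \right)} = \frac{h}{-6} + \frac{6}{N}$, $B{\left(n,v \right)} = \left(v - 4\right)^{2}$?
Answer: $\frac{476}{15} \approx 31.733$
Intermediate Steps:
$B{\left(n,v \right)} = \left(-4 + v\right)^{2}$
$w{\left(h,N \right)} = \frac{6}{N} - \frac{h}{6}$ ($w{\left(h,N \right)} = h \left(- \frac{1}{6}\right) + \frac{6}{N} = - \frac{h}{6} + \frac{6}{N} = \frac{6}{N} - \frac{h}{6}$)
$\left(5 + B{\left(-4,1 \right)}\right) 2 - 8 w{\left(10,5 \right)} = \left(5 + \left(-4 + 1\right)^{2}\right) 2 - 8 \left(\frac{6}{5} - \frac{5}{3}\right) = \left(5 + \left(-3\right)^{2}\right) 2 - 8 \left(6 \cdot \frac{1}{5} - \frac{5}{3}\right) = \left(5 + 9\right) 2 - 8 \left(\frac{6}{5} - \frac{5}{3}\right) = 14 \cdot 2 - - \frac{56}{15} = 28 + \frac{56}{15} = \frac{476}{15}$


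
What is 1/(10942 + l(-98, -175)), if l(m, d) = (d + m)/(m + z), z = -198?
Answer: 296/3239105 ≈ 9.1383e-5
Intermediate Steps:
l(m, d) = (d + m)/(-198 + m) (l(m, d) = (d + m)/(m - 198) = (d + m)/(-198 + m))
1/(10942 + l(-98, -175)) = 1/(10942 + (-175 - 98)/(-198 - 98)) = 1/(10942 - 273/(-296)) = 1/(10942 - 1/296*(-273)) = 1/(10942 + 273/296) = 1/(3239105/296) = 296/3239105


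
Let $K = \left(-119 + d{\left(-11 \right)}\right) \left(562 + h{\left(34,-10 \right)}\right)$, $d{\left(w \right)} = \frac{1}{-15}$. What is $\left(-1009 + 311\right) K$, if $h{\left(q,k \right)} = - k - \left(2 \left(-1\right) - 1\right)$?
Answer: $\frac{143362220}{3} \approx 4.7787 \cdot 10^{7}$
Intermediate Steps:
$d{\left(w \right)} = - \frac{1}{15}$
$h{\left(q,k \right)} = 3 - k$ ($h{\left(q,k \right)} = - k - \left(-2 - 1\right) = - k - -3 = - k + 3 = 3 - k$)
$K = - \frac{205390}{3}$ ($K = \left(-119 - \frac{1}{15}\right) \left(562 + \left(3 - -10\right)\right) = - \frac{1786 \left(562 + \left(3 + 10\right)\right)}{15} = - \frac{1786 \left(562 + 13\right)}{15} = \left(- \frac{1786}{15}\right) 575 = - \frac{205390}{3} \approx -68463.0$)
$\left(-1009 + 311\right) K = \left(-1009 + 311\right) \left(- \frac{205390}{3}\right) = \left(-698\right) \left(- \frac{205390}{3}\right) = \frac{143362220}{3}$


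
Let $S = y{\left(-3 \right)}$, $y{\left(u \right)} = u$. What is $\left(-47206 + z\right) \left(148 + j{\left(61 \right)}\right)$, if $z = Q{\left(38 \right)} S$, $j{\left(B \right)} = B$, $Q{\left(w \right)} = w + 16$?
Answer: $-9899912$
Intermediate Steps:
$Q{\left(w \right)} = 16 + w$
$S = -3$
$z = -162$ ($z = \left(16 + 38\right) \left(-3\right) = 54 \left(-3\right) = -162$)
$\left(-47206 + z\right) \left(148 + j{\left(61 \right)}\right) = \left(-47206 - 162\right) \left(148 + 61\right) = \left(-47368\right) 209 = -9899912$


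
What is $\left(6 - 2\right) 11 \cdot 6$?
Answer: $264$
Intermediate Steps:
$\left(6 - 2\right) 11 \cdot 6 = 4 \cdot 11 \cdot 6 = 44 \cdot 6 = 264$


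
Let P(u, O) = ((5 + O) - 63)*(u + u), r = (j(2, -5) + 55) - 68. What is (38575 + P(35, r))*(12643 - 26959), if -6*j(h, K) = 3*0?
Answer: -481089180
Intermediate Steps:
j(h, K) = 0 (j(h, K) = -0/2 = -⅙*0 = 0)
r = -13 (r = (0 + 55) - 68 = 55 - 68 = -13)
P(u, O) = 2*u*(-58 + O) (P(u, O) = (-58 + O)*(2*u) = 2*u*(-58 + O))
(38575 + P(35, r))*(12643 - 26959) = (38575 + 2*35*(-58 - 13))*(12643 - 26959) = (38575 + 2*35*(-71))*(-14316) = (38575 - 4970)*(-14316) = 33605*(-14316) = -481089180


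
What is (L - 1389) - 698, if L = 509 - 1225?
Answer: -2803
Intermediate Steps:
L = -716
(L - 1389) - 698 = (-716 - 1389) - 698 = -2105 - 698 = -2803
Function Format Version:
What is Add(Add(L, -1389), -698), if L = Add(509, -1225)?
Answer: -2803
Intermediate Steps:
L = -716
Add(Add(L, -1389), -698) = Add(Add(-716, -1389), -698) = Add(-2105, -698) = -2803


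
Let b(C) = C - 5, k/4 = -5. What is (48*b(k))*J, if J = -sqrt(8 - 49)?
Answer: 1200*I*sqrt(41) ≈ 7683.8*I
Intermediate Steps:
k = -20 (k = 4*(-5) = -20)
b(C) = -5 + C
J = -I*sqrt(41) (J = -sqrt(-41) = -I*sqrt(41) ≈ -6.4031*I)
(48*b(k))*J = (48*(-5 - 20))*(-I*sqrt(41)) = (48*(-25))*(-I*sqrt(41)) = -(-1200)*I*sqrt(41) = 1200*I*sqrt(41)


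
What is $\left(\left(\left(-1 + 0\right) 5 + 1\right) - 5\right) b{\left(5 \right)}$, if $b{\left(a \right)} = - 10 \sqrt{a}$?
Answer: $90 \sqrt{5} \approx 201.25$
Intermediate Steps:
$\left(\left(\left(-1 + 0\right) 5 + 1\right) - 5\right) b{\left(5 \right)} = \left(\left(\left(-1 + 0\right) 5 + 1\right) - 5\right) \left(- 10 \sqrt{5}\right) = \left(\left(\left(-1\right) 5 + 1\right) - 5\right) \left(- 10 \sqrt{5}\right) = \left(\left(-5 + 1\right) - 5\right) \left(- 10 \sqrt{5}\right) = \left(-4 - 5\right) \left(- 10 \sqrt{5}\right) = - 9 \left(- 10 \sqrt{5}\right) = 90 \sqrt{5}$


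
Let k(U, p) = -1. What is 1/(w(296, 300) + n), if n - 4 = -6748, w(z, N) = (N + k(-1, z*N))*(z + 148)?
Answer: 1/126012 ≈ 7.9358e-6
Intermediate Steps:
w(z, N) = (-1 + N)*(148 + z) (w(z, N) = (N - 1)*(z + 148) = (-1 + N)*(148 + z))
n = -6744 (n = 4 - 6748 = -6744)
1/(w(296, 300) + n) = 1/((-148 - 1*296 + 148*300 + 300*296) - 6744) = 1/((-148 - 296 + 44400 + 88800) - 6744) = 1/(132756 - 6744) = 1/126012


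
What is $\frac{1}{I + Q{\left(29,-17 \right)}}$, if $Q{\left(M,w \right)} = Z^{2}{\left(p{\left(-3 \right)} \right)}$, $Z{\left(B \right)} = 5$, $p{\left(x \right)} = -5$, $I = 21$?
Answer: $\frac{1}{46} \approx 0.021739$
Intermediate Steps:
$Q{\left(M,w \right)} = 25$ ($Q{\left(M,w \right)} = 5^{2} = 25$)
$\frac{1}{I + Q{\left(29,-17 \right)}} = \frac{1}{21 + 25} = \frac{1}{46}$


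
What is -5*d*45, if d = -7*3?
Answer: 4725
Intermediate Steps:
d = -21
-5*d*45 = -5*(-21)*45 = 105*45 = 4725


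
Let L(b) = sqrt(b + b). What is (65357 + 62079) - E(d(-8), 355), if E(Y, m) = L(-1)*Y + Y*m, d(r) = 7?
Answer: 124951 - 7*I*sqrt(2) ≈ 1.2495e+5 - 9.8995*I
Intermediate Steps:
L(b) = sqrt(2)*sqrt(b) (L(b) = sqrt(2*b) = sqrt(2)*sqrt(b))
E(Y, m) = Y*m + I*Y*sqrt(2) (E(Y, m) = (sqrt(2)*sqrt(-1))*Y + Y*m = (sqrt(2)*I)*Y + Y*m = (I*sqrt(2))*Y + Y*m = I*Y*sqrt(2) + Y*m = Y*m + I*Y*sqrt(2))
(65357 + 62079) - E(d(-8), 355) = (65357 + 62079) - 7*(355 + I*sqrt(2)) = 127436 - (2485 + 7*I*sqrt(2)) = 127436 + (-2485 - 7*I*sqrt(2)) = 124951 - 7*I*sqrt(2)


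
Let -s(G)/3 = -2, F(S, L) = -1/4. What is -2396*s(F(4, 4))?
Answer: -14376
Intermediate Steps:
F(S, L) = -1/4 (F(S, L) = -1*1/4 = -1/4)
s(G) = 6 (s(G) = -3*(-2) = 6)
-2396*s(F(4, 4)) = -2396*6 = -14376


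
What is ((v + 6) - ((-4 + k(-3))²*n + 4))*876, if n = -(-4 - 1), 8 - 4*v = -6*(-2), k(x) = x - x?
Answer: -69204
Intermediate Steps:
k(x) = 0
v = -1 (v = 2 - (-3)*(-2)/2 = 2 - ¼*12 = 2 - 3 = -1)
n = 5 (n = -1*(-5) = 5)
((v + 6) - ((-4 + k(-3))²*n + 4))*876 = ((-1 + 6) - ((-4 + 0)²*5 + 4))*876 = (5 - ((-4)²*5 + 4))*876 = (5 - (16*5 + 4))*876 = (5 - (80 + 4))*876 = (5 - 1*84)*876 = (5 - 84)*876 = -79*876 = -69204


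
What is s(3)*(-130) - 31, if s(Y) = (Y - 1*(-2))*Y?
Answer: -1981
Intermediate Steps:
s(Y) = Y*(2 + Y) (s(Y) = (Y + 2)*Y = (2 + Y)*Y = Y*(2 + Y))
s(3)*(-130) - 31 = (3*(2 + 3))*(-130) - 31 = (3*5)*(-130) - 31 = 15*(-130) - 31 = -1950 - 31 = -1981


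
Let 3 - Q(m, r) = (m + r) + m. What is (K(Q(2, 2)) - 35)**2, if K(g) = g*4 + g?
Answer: 2500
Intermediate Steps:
Q(m, r) = 3 - r - 2*m (Q(m, r) = 3 - ((m + r) + m) = 3 - (r + 2*m) = 3 + (-r - 2*m) = 3 - r - 2*m)
K(g) = 5*g (K(g) = 4*g + g = 5*g)
(K(Q(2, 2)) - 35)**2 = (5*(3 - 1*2 - 2*2) - 35)**2 = (5*(3 - 2 - 4) - 35)**2 = (5*(-3) - 35)**2 = (-15 - 35)**2 = (-50)**2 = 2500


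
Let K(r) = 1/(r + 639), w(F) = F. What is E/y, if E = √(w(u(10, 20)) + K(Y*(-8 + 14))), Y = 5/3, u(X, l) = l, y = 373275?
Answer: √8424669/242255475 ≈ 1.1981e-5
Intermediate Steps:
Y = 5/3 (Y = 5*(⅓) = 5/3 ≈ 1.6667)
K(r) = 1/(639 + r)
E = √8424669/649 (E = √(20 + 1/(639 + 5*(-8 + 14)/3)) = √(20 + 1/(639 + (5/3)*6)) = √(20 + 1/(639 + 10)) = √(20 + 1/649) = √(12981/649) = √8424669/649 ≈ 4.4723)
E/y = (√8424669/649)/373275 = (√8424669/649)*(1/373275) = √8424669/242255475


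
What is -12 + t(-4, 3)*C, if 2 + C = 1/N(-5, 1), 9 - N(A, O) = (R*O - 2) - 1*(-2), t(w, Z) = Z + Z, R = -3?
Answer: -47/2 ≈ -23.500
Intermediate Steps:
t(w, Z) = 2*Z
N(A, O) = 9 + 3*O (N(A, O) = 9 - ((-3*O - 2) - 1*(-2)) = 9 - ((-2 - 3*O) + 2) = 9 - (-3)*O = 9 + 3*O)
C = -23/12 (C = -2 + 1/(9 + 3*1) = -2 + 1/(9 + 3) = -2 + 1/12 = -23/12 ≈ -1.9167)
-12 + t(-4, 3)*C = -12 + (2*3)*(-23/12) = -12 + 6*(-23/12) = -12 - 23/2 = -47/2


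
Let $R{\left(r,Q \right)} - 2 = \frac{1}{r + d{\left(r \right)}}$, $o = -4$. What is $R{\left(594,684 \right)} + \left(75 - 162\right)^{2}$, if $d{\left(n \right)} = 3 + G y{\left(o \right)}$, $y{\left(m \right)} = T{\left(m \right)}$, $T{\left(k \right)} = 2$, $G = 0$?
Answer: $\frac{4519888}{597} \approx 7571.0$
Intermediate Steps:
$y{\left(m \right)} = 2$
$d{\left(n \right)} = 3$ ($d{\left(n \right)} = 3 + 0 \cdot 2 = 3 + 0 = 3$)
$R{\left(r,Q \right)} = 2 + \frac{1}{3 + r}$ ($R{\left(r,Q \right)} = 2 + \frac{1}{r + 3} = 2 + \frac{1}{3 + r}$)
$R{\left(594,684 \right)} + \left(75 - 162\right)^{2} = \frac{7 + 2 \cdot 594}{3 + 594} + \left(75 - 162\right)^{2} = \frac{7 + 1188}{597} + \left(-87\right)^{2} = \frac{1}{597} \cdot 1195 + 7569 = \frac{1195}{597} + 7569 = \frac{4519888}{597}$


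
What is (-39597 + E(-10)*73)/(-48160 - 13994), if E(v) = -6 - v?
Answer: 39305/62154 ≈ 0.63238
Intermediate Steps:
(-39597 + E(-10)*73)/(-48160 - 13994) = (-39597 + (-6 - 1*(-10))*73)/(-48160 - 13994) = (-39597 + (-6 + 10)*73)/(-62154) = (-39597 + 4*73)*(-1/62154) = (-39597 + 292)*(-1/62154) = -39305*(-1/62154) = 39305/62154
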